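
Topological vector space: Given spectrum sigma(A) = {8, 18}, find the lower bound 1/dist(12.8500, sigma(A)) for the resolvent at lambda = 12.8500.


dist(12.8500, {8, 18}) = min(|12.8500 - 8|, |12.8500 - 18|)
= min(4.8500, 5.1500) = 4.8500
Resolvent bound = 1/4.8500 = 0.2062

0.2062


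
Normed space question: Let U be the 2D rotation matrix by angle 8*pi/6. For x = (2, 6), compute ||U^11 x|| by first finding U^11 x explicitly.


U is a rotation by theta = 8*pi/6
U^11 = rotation by 11*theta = 88*pi/6 = 4*pi/6 (mod 2*pi)
cos(4*pi/6) = -0.5000, sin(4*pi/6) = 0.8660
U^11 x = (-0.5000 * 2 - 0.8660 * 6, 0.8660 * 2 + -0.5000 * 6)
= (-6.1962, -1.2679)
||U^11 x|| = sqrt((-6.1962)^2 + (-1.2679)^2) = sqrt(40.0000) = 6.3246

6.3246


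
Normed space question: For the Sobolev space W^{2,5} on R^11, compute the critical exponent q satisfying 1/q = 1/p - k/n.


Using the Sobolev embedding formula: 1/q = 1/p - k/n
1/q = 1/5 - 2/11 = 1/55
q = 1/(1/55) = 55

55.0000


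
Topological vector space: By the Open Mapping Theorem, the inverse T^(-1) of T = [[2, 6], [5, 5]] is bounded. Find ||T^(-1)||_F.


det(T) = 2*5 - 6*5 = -20
T^(-1) = (1/-20) * [[5, -6], [-5, 2]] = [[-0.2500, 0.3000], [0.2500, -0.1000]]
||T^(-1)||_F^2 = (-0.2500)^2 + 0.3000^2 + 0.2500^2 + (-0.1000)^2 = 0.2250
||T^(-1)||_F = sqrt(0.2250) = 0.4743

0.4743


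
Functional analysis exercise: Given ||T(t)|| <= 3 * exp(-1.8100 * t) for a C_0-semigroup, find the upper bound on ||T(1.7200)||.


||T(1.7200)|| <= 3 * exp(-1.8100 * 1.7200)
= 3 * exp(-3.1132)
= 3 * 0.0445
= 0.1334

0.1334


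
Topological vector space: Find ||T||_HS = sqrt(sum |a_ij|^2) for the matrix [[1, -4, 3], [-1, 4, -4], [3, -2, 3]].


The Hilbert-Schmidt norm is sqrt(sum of squares of all entries).
Sum of squares = 1^2 + (-4)^2 + 3^2 + (-1)^2 + 4^2 + (-4)^2 + 3^2 + (-2)^2 + 3^2
= 1 + 16 + 9 + 1 + 16 + 16 + 9 + 4 + 9 = 81
||T||_HS = sqrt(81) = 9.0000

9.0000


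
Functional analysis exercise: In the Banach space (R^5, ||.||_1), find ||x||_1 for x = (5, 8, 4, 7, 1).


The l^1 norm equals the sum of absolute values of all components.
||x||_1 = 5 + 8 + 4 + 7 + 1
= 25

25.0000


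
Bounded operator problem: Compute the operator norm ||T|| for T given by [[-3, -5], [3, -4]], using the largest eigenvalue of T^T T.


A^T A = [[18, 3], [3, 41]]
trace(A^T A) = 59, det(A^T A) = 729
discriminant = 59^2 - 4*729 = 565
Largest eigenvalue of A^T A = (trace + sqrt(disc))/2 = 41.3849
||T|| = sqrt(41.3849) = 6.4331

6.4331


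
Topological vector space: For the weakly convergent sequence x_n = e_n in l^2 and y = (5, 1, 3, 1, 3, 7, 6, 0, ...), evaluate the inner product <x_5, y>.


x_5 = e_5 is the standard basis vector with 1 in position 5.
<x_5, y> = y_5 = 3
As n -> infinity, <x_n, y> -> 0, confirming weak convergence of (x_n) to 0.

3


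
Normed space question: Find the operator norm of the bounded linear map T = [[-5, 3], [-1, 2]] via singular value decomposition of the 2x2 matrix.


A^T A = [[26, -17], [-17, 13]]
trace(A^T A) = 39, det(A^T A) = 49
discriminant = 39^2 - 4*49 = 1325
Largest eigenvalue of A^T A = (trace + sqrt(disc))/2 = 37.7003
||T|| = sqrt(37.7003) = 6.1401

6.1401


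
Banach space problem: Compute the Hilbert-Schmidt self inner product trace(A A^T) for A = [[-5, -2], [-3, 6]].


trace(A * A^T) = sum of squares of all entries
= (-5)^2 + (-2)^2 + (-3)^2 + 6^2
= 25 + 4 + 9 + 36
= 74

74


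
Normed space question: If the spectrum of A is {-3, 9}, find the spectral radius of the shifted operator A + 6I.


Spectrum of A + 6I = {3, 15}
Spectral radius = max |lambda| over the shifted spectrum
= max(3, 15) = 15

15


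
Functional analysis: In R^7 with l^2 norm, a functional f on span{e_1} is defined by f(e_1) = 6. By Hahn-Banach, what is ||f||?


The norm of f is given by ||f|| = sup_{||x||=1} |f(x)|.
On span{e_1}, ||e_1|| = 1, so ||f|| = |f(e_1)| / ||e_1||
= |6| / 1 = 6.0000

6.0000


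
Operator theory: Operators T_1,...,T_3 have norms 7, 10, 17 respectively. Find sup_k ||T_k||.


By the Uniform Boundedness Principle, the supremum of norms is finite.
sup_k ||T_k|| = max(7, 10, 17) = 17

17


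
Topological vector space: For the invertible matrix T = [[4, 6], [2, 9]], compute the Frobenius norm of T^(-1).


det(T) = 4*9 - 6*2 = 24
T^(-1) = (1/24) * [[9, -6], [-2, 4]] = [[0.3750, -0.2500], [-0.0833, 0.1667]]
||T^(-1)||_F^2 = 0.3750^2 + (-0.2500)^2 + (-0.0833)^2 + 0.1667^2 = 0.2378
||T^(-1)||_F = sqrt(0.2378) = 0.4877

0.4877


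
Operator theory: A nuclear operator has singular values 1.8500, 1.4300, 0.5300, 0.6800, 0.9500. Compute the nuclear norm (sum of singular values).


The nuclear norm is the sum of all singular values.
||T||_1 = 1.8500 + 1.4300 + 0.5300 + 0.6800 + 0.9500
= 5.4400

5.4400


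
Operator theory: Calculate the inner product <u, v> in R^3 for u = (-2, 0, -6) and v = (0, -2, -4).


Computing the standard inner product <u, v> = sum u_i * v_i
= -2*0 + 0*-2 + -6*-4
= 0 + 0 + 24
= 24

24


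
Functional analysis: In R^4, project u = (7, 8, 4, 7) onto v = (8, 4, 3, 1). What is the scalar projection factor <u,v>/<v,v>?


Computing <u,v> = 7*8 + 8*4 + 4*3 + 7*1 = 107
Computing <v,v> = 8^2 + 4^2 + 3^2 + 1^2 = 90
Projection coefficient = 107/90 = 1.1889

1.1889


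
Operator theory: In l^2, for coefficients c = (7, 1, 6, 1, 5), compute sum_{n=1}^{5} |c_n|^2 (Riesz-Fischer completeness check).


sum |c_n|^2 = 7^2 + 1^2 + 6^2 + 1^2 + 5^2
= 49 + 1 + 36 + 1 + 25
= 112

112


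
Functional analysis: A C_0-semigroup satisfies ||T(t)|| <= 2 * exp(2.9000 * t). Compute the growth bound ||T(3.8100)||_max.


||T(3.8100)|| <= 2 * exp(2.9000 * 3.8100)
= 2 * exp(11.0490)
= 2 * 62881.0421
= 125762.0842

125762.0842


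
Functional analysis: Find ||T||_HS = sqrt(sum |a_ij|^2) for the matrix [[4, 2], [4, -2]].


The Hilbert-Schmidt norm is sqrt(sum of squares of all entries).
Sum of squares = 4^2 + 2^2 + 4^2 + (-2)^2
= 16 + 4 + 16 + 4 = 40
||T||_HS = sqrt(40) = 6.3246

6.3246


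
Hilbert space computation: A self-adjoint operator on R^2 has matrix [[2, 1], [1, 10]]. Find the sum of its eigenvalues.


For a self-adjoint (symmetric) matrix, the eigenvalues are real.
The sum of eigenvalues equals the trace of the matrix.
trace = 2 + 10 = 12

12


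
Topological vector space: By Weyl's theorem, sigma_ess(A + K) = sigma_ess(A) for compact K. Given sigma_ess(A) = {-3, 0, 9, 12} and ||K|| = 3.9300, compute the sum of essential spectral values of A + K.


By Weyl's theorem, the essential spectrum is invariant under compact perturbations.
sigma_ess(A + K) = sigma_ess(A) = {-3, 0, 9, 12}
Sum = -3 + 0 + 9 + 12 = 18

18


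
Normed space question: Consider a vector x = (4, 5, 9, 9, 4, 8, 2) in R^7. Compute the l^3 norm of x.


The l^3 norm = (sum |x_i|^3)^(1/3)
Sum of 3th powers = 64 + 125 + 729 + 729 + 64 + 512 + 8 = 2231
||x||_3 = (2231)^(1/3) = 13.0667

13.0667


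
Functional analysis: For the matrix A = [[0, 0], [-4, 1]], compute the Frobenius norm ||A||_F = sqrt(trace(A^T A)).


||A||_F^2 = sum a_ij^2
= 0^2 + 0^2 + (-4)^2 + 1^2
= 0 + 0 + 16 + 1 = 17
||A||_F = sqrt(17) = 4.1231

4.1231


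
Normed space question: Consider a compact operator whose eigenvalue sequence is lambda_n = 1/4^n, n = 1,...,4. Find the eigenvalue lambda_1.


The eigenvalue formula gives lambda_1 = 1/4^1
= 1/4
= 0.2500

0.2500


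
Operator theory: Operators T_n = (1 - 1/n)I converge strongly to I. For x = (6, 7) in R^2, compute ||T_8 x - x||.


T_8 x - x = (1 - 1/8)x - x = -x/8
||x|| = sqrt(85) = 9.2195
||T_8 x - x|| = ||x||/8 = 9.2195/8 = 1.1524

1.1524


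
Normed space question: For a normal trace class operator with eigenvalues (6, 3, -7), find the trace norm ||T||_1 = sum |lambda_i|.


For a normal operator, singular values equal |eigenvalues|.
Trace norm = sum |lambda_i| = 6 + 3 + 7
= 16

16


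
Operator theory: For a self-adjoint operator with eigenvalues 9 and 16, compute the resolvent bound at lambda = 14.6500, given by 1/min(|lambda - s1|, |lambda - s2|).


dist(14.6500, {9, 16}) = min(|14.6500 - 9|, |14.6500 - 16|)
= min(5.6500, 1.3500) = 1.3500
Resolvent bound = 1/1.3500 = 0.7407

0.7407


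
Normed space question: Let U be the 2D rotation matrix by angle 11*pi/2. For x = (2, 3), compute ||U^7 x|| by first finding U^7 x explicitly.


U is a rotation by theta = 11*pi/2
U^7 = rotation by 7*theta = 77*pi/2 = 1*pi/2 (mod 2*pi)
cos(1*pi/2) = 0.0000, sin(1*pi/2) = 1.0000
U^7 x = (0.0000 * 2 - 1.0000 * 3, 1.0000 * 2 + 0.0000 * 3)
= (-3.0000, 2.0000)
||U^7 x|| = sqrt((-3.0000)^2 + 2.0000^2) = sqrt(13.0000) = 3.6056

3.6056


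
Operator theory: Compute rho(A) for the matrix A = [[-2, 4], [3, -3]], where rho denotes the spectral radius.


For a 2x2 matrix, eigenvalues satisfy lambda^2 - (trace)*lambda + det = 0
trace = -2 + -3 = -5
det = -2*-3 - 4*3 = -6
discriminant = (-5)^2 - 4*(-6) = 49
spectral radius = max |eigenvalue| = 6.0000

6.0000


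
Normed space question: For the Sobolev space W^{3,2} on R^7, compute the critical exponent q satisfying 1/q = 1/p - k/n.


Using the Sobolev embedding formula: 1/q = 1/p - k/n
1/q = 1/2 - 3/7 = 1/14
q = 1/(1/14) = 14

14.0000


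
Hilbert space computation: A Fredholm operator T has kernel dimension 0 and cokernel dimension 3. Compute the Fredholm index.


The Fredholm index is defined as ind(T) = dim(ker T) - dim(coker T)
= 0 - 3
= -3

-3


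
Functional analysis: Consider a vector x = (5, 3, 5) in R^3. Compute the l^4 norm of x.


The l^4 norm = (sum |x_i|^4)^(1/4)
Sum of 4th powers = 625 + 81 + 625 = 1331
||x||_4 = (1331)^(1/4) = 6.0401

6.0401


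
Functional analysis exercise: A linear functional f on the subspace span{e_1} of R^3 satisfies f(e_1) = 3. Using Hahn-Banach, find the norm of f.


The norm of f is given by ||f|| = sup_{||x||=1} |f(x)|.
On span{e_1}, ||e_1|| = 1, so ||f|| = |f(e_1)| / ||e_1||
= |3| / 1 = 3.0000

3.0000


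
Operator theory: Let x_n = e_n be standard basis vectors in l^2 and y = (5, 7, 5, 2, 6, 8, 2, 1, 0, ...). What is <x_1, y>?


x_1 = e_1 is the standard basis vector with 1 in position 1.
<x_1, y> = y_1 = 5
As n -> infinity, <x_n, y> -> 0, confirming weak convergence of (x_n) to 0.

5


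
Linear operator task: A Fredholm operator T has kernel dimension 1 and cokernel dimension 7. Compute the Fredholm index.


The Fredholm index is defined as ind(T) = dim(ker T) - dim(coker T)
= 1 - 7
= -6

-6


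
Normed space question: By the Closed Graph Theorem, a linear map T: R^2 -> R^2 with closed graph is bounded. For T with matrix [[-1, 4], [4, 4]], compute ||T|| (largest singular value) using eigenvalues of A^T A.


A^T A = [[17, 12], [12, 32]]
trace(A^T A) = 49, det(A^T A) = 400
discriminant = 49^2 - 4*400 = 801
Largest eigenvalue of A^T A = (trace + sqrt(disc))/2 = 38.6510
||T|| = sqrt(38.6510) = 6.2170

6.2170


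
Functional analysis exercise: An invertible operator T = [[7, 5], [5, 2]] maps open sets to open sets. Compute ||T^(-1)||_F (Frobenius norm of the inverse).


det(T) = 7*2 - 5*5 = -11
T^(-1) = (1/-11) * [[2, -5], [-5, 7]] = [[-0.1818, 0.4545], [0.4545, -0.6364]]
||T^(-1)||_F^2 = (-0.1818)^2 + 0.4545^2 + 0.4545^2 + (-0.6364)^2 = 0.8512
||T^(-1)||_F = sqrt(0.8512) = 0.9226

0.9226


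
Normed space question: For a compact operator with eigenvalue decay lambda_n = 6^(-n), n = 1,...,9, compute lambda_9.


The eigenvalue formula gives lambda_9 = 1/6^9
= 1/10077696
= 9.9229e-08

9.9229e-08


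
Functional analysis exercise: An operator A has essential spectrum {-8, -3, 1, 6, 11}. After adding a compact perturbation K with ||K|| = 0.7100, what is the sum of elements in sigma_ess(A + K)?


By Weyl's theorem, the essential spectrum is invariant under compact perturbations.
sigma_ess(A + K) = sigma_ess(A) = {-8, -3, 1, 6, 11}
Sum = -8 + -3 + 1 + 6 + 11 = 7

7


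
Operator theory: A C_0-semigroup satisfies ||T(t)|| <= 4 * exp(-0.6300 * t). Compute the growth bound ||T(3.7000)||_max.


||T(3.7000)|| <= 4 * exp(-0.6300 * 3.7000)
= 4 * exp(-2.3310)
= 4 * 0.0972
= 0.3888

0.3888


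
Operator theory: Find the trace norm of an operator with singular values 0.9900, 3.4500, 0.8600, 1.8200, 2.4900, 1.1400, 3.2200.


The nuclear norm is the sum of all singular values.
||T||_1 = 0.9900 + 3.4500 + 0.8600 + 1.8200 + 2.4900 + 1.1400 + 3.2200
= 13.9700

13.9700


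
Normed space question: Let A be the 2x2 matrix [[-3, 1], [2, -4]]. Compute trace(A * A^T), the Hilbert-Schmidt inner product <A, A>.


trace(A * A^T) = sum of squares of all entries
= (-3)^2 + 1^2 + 2^2 + (-4)^2
= 9 + 1 + 4 + 16
= 30

30


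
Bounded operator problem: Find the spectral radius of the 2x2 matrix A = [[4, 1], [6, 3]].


For a 2x2 matrix, eigenvalues satisfy lambda^2 - (trace)*lambda + det = 0
trace = 4 + 3 = 7
det = 4*3 - 1*6 = 6
discriminant = 7^2 - 4*(6) = 25
spectral radius = max |eigenvalue| = 6.0000

6.0000


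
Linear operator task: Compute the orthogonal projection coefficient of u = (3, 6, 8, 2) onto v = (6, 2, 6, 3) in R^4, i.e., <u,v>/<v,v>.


Computing <u,v> = 3*6 + 6*2 + 8*6 + 2*3 = 84
Computing <v,v> = 6^2 + 2^2 + 6^2 + 3^2 = 85
Projection coefficient = 84/85 = 0.9882

0.9882


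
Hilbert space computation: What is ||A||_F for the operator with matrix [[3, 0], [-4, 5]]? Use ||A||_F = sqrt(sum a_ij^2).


||A||_F^2 = sum a_ij^2
= 3^2 + 0^2 + (-4)^2 + 5^2
= 9 + 0 + 16 + 25 = 50
||A||_F = sqrt(50) = 7.0711

7.0711


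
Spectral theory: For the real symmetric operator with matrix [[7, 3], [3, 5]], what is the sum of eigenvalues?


For a self-adjoint (symmetric) matrix, the eigenvalues are real.
The sum of eigenvalues equals the trace of the matrix.
trace = 7 + 5 = 12

12


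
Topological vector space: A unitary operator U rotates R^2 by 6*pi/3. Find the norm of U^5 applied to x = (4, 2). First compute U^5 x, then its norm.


U is a rotation by theta = 6*pi/3
U^5 = rotation by 5*theta = 30*pi/3 = 0*pi/3 (mod 2*pi)
cos(0*pi/3) = 1.0000, sin(0*pi/3) = 0.0000
U^5 x = (1.0000 * 4 - 0.0000 * 2, 0.0000 * 4 + 1.0000 * 2)
= (4.0000, 2.0000)
||U^5 x|| = sqrt(4.0000^2 + 2.0000^2) = sqrt(20.0000) = 4.4721

4.4721


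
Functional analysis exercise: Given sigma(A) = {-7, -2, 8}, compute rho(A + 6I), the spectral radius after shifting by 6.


Spectrum of A + 6I = {-1, 4, 14}
Spectral radius = max |lambda| over the shifted spectrum
= max(1, 4, 14) = 14

14


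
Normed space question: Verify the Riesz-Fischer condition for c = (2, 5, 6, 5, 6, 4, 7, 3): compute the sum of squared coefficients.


sum |c_n|^2 = 2^2 + 5^2 + 6^2 + 5^2 + 6^2 + 4^2 + 7^2 + 3^2
= 4 + 25 + 36 + 25 + 36 + 16 + 49 + 9
= 200

200


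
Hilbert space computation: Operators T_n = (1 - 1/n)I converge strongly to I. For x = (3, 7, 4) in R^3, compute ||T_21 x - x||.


T_21 x - x = (1 - 1/21)x - x = -x/21
||x|| = sqrt(74) = 8.6023
||T_21 x - x|| = ||x||/21 = 8.6023/21 = 0.4096

0.4096


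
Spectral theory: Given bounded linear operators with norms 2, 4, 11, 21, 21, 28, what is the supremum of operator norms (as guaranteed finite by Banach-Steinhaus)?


By the Uniform Boundedness Principle, the supremum of norms is finite.
sup_k ||T_k|| = max(2, 4, 11, 21, 21, 28) = 28

28


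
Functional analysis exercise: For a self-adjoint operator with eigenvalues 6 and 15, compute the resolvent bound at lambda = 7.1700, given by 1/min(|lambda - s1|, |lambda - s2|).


dist(7.1700, {6, 15}) = min(|7.1700 - 6|, |7.1700 - 15|)
= min(1.1700, 7.8300) = 1.1700
Resolvent bound = 1/1.1700 = 0.8547

0.8547


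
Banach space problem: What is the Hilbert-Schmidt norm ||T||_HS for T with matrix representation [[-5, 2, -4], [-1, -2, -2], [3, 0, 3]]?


The Hilbert-Schmidt norm is sqrt(sum of squares of all entries).
Sum of squares = (-5)^2 + 2^2 + (-4)^2 + (-1)^2 + (-2)^2 + (-2)^2 + 3^2 + 0^2 + 3^2
= 25 + 4 + 16 + 1 + 4 + 4 + 9 + 0 + 9 = 72
||T||_HS = sqrt(72) = 8.4853

8.4853


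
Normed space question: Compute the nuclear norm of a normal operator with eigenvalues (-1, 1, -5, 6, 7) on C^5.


For a normal operator, singular values equal |eigenvalues|.
Trace norm = sum |lambda_i| = 1 + 1 + 5 + 6 + 7
= 20

20


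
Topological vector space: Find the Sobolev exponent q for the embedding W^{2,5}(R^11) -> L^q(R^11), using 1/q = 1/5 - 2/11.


Using the Sobolev embedding formula: 1/q = 1/p - k/n
1/q = 1/5 - 2/11 = 1/55
q = 1/(1/55) = 55

55.0000


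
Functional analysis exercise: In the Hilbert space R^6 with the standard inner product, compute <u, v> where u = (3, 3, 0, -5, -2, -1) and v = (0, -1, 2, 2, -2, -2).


Computing the standard inner product <u, v> = sum u_i * v_i
= 3*0 + 3*-1 + 0*2 + -5*2 + -2*-2 + -1*-2
= 0 + -3 + 0 + -10 + 4 + 2
= -7

-7


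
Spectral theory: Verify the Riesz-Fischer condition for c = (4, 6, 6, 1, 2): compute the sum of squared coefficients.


sum |c_n|^2 = 4^2 + 6^2 + 6^2 + 1^2 + 2^2
= 16 + 36 + 36 + 1 + 4
= 93

93


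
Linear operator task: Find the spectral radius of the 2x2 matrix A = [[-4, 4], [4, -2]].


For a 2x2 matrix, eigenvalues satisfy lambda^2 - (trace)*lambda + det = 0
trace = -4 + -2 = -6
det = -4*-2 - 4*4 = -8
discriminant = (-6)^2 - 4*(-8) = 68
spectral radius = max |eigenvalue| = 7.1231

7.1231


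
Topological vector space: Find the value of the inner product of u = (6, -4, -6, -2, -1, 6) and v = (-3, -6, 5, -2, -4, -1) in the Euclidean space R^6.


Computing the standard inner product <u, v> = sum u_i * v_i
= 6*-3 + -4*-6 + -6*5 + -2*-2 + -1*-4 + 6*-1
= -18 + 24 + -30 + 4 + 4 + -6
= -22

-22


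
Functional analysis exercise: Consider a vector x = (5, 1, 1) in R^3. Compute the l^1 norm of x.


The l^1 norm equals the sum of absolute values of all components.
||x||_1 = 5 + 1 + 1
= 7

7.0000


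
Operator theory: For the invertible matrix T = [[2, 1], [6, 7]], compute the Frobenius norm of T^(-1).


det(T) = 2*7 - 1*6 = 8
T^(-1) = (1/8) * [[7, -1], [-6, 2]] = [[0.8750, -0.1250], [-0.7500, 0.2500]]
||T^(-1)||_F^2 = 0.8750^2 + (-0.1250)^2 + (-0.7500)^2 + 0.2500^2 = 1.4062
||T^(-1)||_F = sqrt(1.4062) = 1.1859

1.1859


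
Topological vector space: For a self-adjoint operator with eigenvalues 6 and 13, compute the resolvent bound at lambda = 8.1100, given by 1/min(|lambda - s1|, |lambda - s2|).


dist(8.1100, {6, 13}) = min(|8.1100 - 6|, |8.1100 - 13|)
= min(2.1100, 4.8900) = 2.1100
Resolvent bound = 1/2.1100 = 0.4739

0.4739


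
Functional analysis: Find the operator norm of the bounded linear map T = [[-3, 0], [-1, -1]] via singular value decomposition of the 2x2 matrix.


A^T A = [[10, 1], [1, 1]]
trace(A^T A) = 11, det(A^T A) = 9
discriminant = 11^2 - 4*9 = 85
Largest eigenvalue of A^T A = (trace + sqrt(disc))/2 = 10.1098
||T|| = sqrt(10.1098) = 3.1796

3.1796


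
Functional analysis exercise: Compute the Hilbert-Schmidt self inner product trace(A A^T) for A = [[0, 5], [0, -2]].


trace(A * A^T) = sum of squares of all entries
= 0^2 + 5^2 + 0^2 + (-2)^2
= 0 + 25 + 0 + 4
= 29

29


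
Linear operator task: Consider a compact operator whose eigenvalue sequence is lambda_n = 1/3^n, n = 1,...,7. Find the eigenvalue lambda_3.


The eigenvalue formula gives lambda_3 = 1/3^3
= 1/27
= 0.0370

0.0370


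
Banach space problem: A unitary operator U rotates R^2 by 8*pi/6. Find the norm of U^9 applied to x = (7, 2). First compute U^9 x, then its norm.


U is a rotation by theta = 8*pi/6
U^9 = rotation by 9*theta = 72*pi/6 = 0*pi/6 (mod 2*pi)
cos(0*pi/6) = 1.0000, sin(0*pi/6) = 0.0000
U^9 x = (1.0000 * 7 - 0.0000 * 2, 0.0000 * 7 + 1.0000 * 2)
= (7.0000, 2.0000)
||U^9 x|| = sqrt(7.0000^2 + 2.0000^2) = sqrt(53.0000) = 7.2801

7.2801


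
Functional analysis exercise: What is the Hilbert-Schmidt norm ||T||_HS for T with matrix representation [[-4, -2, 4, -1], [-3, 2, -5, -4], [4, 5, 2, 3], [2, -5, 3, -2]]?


The Hilbert-Schmidt norm is sqrt(sum of squares of all entries).
Sum of squares = (-4)^2 + (-2)^2 + 4^2 + (-1)^2 + (-3)^2 + 2^2 + (-5)^2 + (-4)^2 + 4^2 + 5^2 + 2^2 + 3^2 + 2^2 + (-5)^2 + 3^2 + (-2)^2
= 16 + 4 + 16 + 1 + 9 + 4 + 25 + 16 + 16 + 25 + 4 + 9 + 4 + 25 + 9 + 4 = 187
||T||_HS = sqrt(187) = 13.6748

13.6748


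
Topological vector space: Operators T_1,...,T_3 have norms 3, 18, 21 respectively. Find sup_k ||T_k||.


By the Uniform Boundedness Principle, the supremum of norms is finite.
sup_k ||T_k|| = max(3, 18, 21) = 21

21


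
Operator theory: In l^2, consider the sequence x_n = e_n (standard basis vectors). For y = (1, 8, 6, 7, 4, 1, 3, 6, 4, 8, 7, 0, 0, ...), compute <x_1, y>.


x_1 = e_1 is the standard basis vector with 1 in position 1.
<x_1, y> = y_1 = 1
As n -> infinity, <x_n, y> -> 0, confirming weak convergence of (x_n) to 0.

1


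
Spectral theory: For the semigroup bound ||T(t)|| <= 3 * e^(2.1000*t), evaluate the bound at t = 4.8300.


||T(4.8300)|| <= 3 * exp(2.1000 * 4.8300)
= 3 * exp(10.1430)
= 3 * 25412.5900
= 76237.7700

76237.7700


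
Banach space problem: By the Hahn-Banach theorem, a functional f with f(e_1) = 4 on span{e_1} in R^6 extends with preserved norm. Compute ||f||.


The norm of f is given by ||f|| = sup_{||x||=1} |f(x)|.
On span{e_1}, ||e_1|| = 1, so ||f|| = |f(e_1)| / ||e_1||
= |4| / 1 = 4.0000

4.0000


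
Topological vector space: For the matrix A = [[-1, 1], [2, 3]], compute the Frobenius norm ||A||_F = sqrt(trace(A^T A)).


||A||_F^2 = sum a_ij^2
= (-1)^2 + 1^2 + 2^2 + 3^2
= 1 + 1 + 4 + 9 = 15
||A||_F = sqrt(15) = 3.8730

3.8730


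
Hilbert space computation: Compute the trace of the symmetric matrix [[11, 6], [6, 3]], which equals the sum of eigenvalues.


For a self-adjoint (symmetric) matrix, the eigenvalues are real.
The sum of eigenvalues equals the trace of the matrix.
trace = 11 + 3 = 14

14


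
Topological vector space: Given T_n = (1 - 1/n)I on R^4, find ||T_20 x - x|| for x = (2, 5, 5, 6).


T_20 x - x = (1 - 1/20)x - x = -x/20
||x|| = sqrt(90) = 9.4868
||T_20 x - x|| = ||x||/20 = 9.4868/20 = 0.4743

0.4743


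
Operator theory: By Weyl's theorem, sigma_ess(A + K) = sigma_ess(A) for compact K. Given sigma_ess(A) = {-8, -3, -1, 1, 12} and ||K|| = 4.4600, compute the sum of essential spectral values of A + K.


By Weyl's theorem, the essential spectrum is invariant under compact perturbations.
sigma_ess(A + K) = sigma_ess(A) = {-8, -3, -1, 1, 12}
Sum = -8 + -3 + -1 + 1 + 12 = 1

1


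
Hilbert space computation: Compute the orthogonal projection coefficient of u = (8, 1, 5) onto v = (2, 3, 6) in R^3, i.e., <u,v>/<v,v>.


Computing <u,v> = 8*2 + 1*3 + 5*6 = 49
Computing <v,v> = 2^2 + 3^2 + 6^2 = 49
Projection coefficient = 49/49 = 1.0000

1.0000


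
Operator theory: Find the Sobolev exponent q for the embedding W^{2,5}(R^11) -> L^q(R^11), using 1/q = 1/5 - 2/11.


Using the Sobolev embedding formula: 1/q = 1/p - k/n
1/q = 1/5 - 2/11 = 1/55
q = 1/(1/55) = 55

55.0000


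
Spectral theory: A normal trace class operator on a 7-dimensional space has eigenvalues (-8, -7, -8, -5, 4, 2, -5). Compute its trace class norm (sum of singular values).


For a normal operator, singular values equal |eigenvalues|.
Trace norm = sum |lambda_i| = 8 + 7 + 8 + 5 + 4 + 2 + 5
= 39

39


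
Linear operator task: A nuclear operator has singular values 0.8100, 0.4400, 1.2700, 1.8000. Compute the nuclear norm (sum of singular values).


The nuclear norm is the sum of all singular values.
||T||_1 = 0.8100 + 0.4400 + 1.2700 + 1.8000
= 4.3200

4.3200


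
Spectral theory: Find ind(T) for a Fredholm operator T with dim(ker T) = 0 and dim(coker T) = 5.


The Fredholm index is defined as ind(T) = dim(ker T) - dim(coker T)
= 0 - 5
= -5

-5


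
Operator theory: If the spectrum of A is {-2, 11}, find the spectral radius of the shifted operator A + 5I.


Spectrum of A + 5I = {3, 16}
Spectral radius = max |lambda| over the shifted spectrum
= max(3, 16) = 16

16


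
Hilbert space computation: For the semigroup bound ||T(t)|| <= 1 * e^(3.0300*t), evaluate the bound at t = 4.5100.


||T(4.5100)|| <= 1 * exp(3.0300 * 4.5100)
= 1 * exp(13.6653)
= 1 * 860526.7666
= 860526.7666

860526.7666


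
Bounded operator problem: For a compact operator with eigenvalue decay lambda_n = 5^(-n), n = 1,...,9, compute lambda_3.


The eigenvalue formula gives lambda_3 = 1/5^3
= 1/125
= 0.0080

0.0080


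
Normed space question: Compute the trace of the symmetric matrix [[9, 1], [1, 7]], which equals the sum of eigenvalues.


For a self-adjoint (symmetric) matrix, the eigenvalues are real.
The sum of eigenvalues equals the trace of the matrix.
trace = 9 + 7 = 16

16


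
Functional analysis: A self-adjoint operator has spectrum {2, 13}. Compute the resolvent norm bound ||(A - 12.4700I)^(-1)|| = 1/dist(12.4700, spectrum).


dist(12.4700, {2, 13}) = min(|12.4700 - 2|, |12.4700 - 13|)
= min(10.4700, 0.5300) = 0.5300
Resolvent bound = 1/0.5300 = 1.8868

1.8868


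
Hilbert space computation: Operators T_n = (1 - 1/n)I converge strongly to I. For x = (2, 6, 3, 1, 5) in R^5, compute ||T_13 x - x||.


T_13 x - x = (1 - 1/13)x - x = -x/13
||x|| = sqrt(75) = 8.6603
||T_13 x - x|| = ||x||/13 = 8.6603/13 = 0.6662

0.6662


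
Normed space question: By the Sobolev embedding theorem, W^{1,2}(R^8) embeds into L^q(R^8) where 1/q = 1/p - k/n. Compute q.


Using the Sobolev embedding formula: 1/q = 1/p - k/n
1/q = 1/2 - 1/8 = 3/8
q = 1/(3/8) = 8/3 = 2.6667

2.6667


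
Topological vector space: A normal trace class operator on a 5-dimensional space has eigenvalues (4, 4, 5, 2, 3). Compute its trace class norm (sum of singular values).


For a normal operator, singular values equal |eigenvalues|.
Trace norm = sum |lambda_i| = 4 + 4 + 5 + 2 + 3
= 18

18


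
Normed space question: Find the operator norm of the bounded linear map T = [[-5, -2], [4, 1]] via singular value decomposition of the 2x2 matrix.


A^T A = [[41, 14], [14, 5]]
trace(A^T A) = 46, det(A^T A) = 9
discriminant = 46^2 - 4*9 = 2080
Largest eigenvalue of A^T A = (trace + sqrt(disc))/2 = 45.8035
||T|| = sqrt(45.8035) = 6.7678

6.7678


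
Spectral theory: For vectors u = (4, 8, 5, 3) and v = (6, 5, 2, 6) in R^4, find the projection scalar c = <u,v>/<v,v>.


Computing <u,v> = 4*6 + 8*5 + 5*2 + 3*6 = 92
Computing <v,v> = 6^2 + 5^2 + 2^2 + 6^2 = 101
Projection coefficient = 92/101 = 0.9109

0.9109


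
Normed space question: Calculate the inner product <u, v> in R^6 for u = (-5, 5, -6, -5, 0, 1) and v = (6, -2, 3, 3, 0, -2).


Computing the standard inner product <u, v> = sum u_i * v_i
= -5*6 + 5*-2 + -6*3 + -5*3 + 0*0 + 1*-2
= -30 + -10 + -18 + -15 + 0 + -2
= -75

-75


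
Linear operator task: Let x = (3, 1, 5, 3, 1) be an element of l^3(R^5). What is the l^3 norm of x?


The l^3 norm = (sum |x_i|^3)^(1/3)
Sum of 3th powers = 27 + 1 + 125 + 27 + 1 = 181
||x||_3 = (181)^(1/3) = 5.6567

5.6567


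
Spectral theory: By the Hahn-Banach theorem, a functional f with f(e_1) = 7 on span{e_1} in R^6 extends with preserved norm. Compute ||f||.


The norm of f is given by ||f|| = sup_{||x||=1} |f(x)|.
On span{e_1}, ||e_1|| = 1, so ||f|| = |f(e_1)| / ||e_1||
= |7| / 1 = 7.0000

7.0000


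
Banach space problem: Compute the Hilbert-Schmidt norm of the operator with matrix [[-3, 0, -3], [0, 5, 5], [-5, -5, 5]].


The Hilbert-Schmidt norm is sqrt(sum of squares of all entries).
Sum of squares = (-3)^2 + 0^2 + (-3)^2 + 0^2 + 5^2 + 5^2 + (-5)^2 + (-5)^2 + 5^2
= 9 + 0 + 9 + 0 + 25 + 25 + 25 + 25 + 25 = 143
||T||_HS = sqrt(143) = 11.9583

11.9583


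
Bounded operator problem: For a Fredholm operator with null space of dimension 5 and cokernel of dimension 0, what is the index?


The Fredholm index is defined as ind(T) = dim(ker T) - dim(coker T)
= 5 - 0
= 5

5


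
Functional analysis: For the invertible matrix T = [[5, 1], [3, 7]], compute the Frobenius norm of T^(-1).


det(T) = 5*7 - 1*3 = 32
T^(-1) = (1/32) * [[7, -1], [-3, 5]] = [[0.2188, -0.0312], [-0.0938, 0.1562]]
||T^(-1)||_F^2 = 0.2188^2 + (-0.0312)^2 + (-0.0938)^2 + 0.1562^2 = 0.0820
||T^(-1)||_F = sqrt(0.0820) = 0.2864

0.2864


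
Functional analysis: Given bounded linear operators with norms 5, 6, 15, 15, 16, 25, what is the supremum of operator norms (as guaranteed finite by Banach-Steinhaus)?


By the Uniform Boundedness Principle, the supremum of norms is finite.
sup_k ||T_k|| = max(5, 6, 15, 15, 16, 25) = 25

25


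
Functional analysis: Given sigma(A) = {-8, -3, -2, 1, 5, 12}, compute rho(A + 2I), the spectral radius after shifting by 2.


Spectrum of A + 2I = {-6, -1, 0, 3, 7, 14}
Spectral radius = max |lambda| over the shifted spectrum
= max(6, 1, 0, 3, 7, 14) = 14

14


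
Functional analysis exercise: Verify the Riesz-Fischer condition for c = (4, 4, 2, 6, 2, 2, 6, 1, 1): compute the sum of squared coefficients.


sum |c_n|^2 = 4^2 + 4^2 + 2^2 + 6^2 + 2^2 + 2^2 + 6^2 + 1^2 + 1^2
= 16 + 16 + 4 + 36 + 4 + 4 + 36 + 1 + 1
= 118

118


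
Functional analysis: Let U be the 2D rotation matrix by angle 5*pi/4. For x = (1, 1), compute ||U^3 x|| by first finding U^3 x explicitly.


U is a rotation by theta = 5*pi/4
U^3 = rotation by 3*theta = 15*pi/4 = 7*pi/4 (mod 2*pi)
cos(7*pi/4) = 0.7071, sin(7*pi/4) = -0.7071
U^3 x = (0.7071 * 1 - -0.7071 * 1, -0.7071 * 1 + 0.7071 * 1)
= (1.4142, 0.0000)
||U^3 x|| = sqrt(1.4142^2 + 0.0000^2) = sqrt(2.0000) = 1.4142

1.4142


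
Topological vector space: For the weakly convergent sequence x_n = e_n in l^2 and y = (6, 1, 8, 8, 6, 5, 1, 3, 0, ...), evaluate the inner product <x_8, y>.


x_8 = e_8 is the standard basis vector with 1 in position 8.
<x_8, y> = y_8 = 3
As n -> infinity, <x_n, y> -> 0, confirming weak convergence of (x_n) to 0.

3


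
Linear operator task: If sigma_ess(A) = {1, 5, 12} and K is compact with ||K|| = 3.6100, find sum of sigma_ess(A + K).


By Weyl's theorem, the essential spectrum is invariant under compact perturbations.
sigma_ess(A + K) = sigma_ess(A) = {1, 5, 12}
Sum = 1 + 5 + 12 = 18

18


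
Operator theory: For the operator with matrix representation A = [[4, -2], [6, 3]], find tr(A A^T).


trace(A * A^T) = sum of squares of all entries
= 4^2 + (-2)^2 + 6^2 + 3^2
= 16 + 4 + 36 + 9
= 65

65


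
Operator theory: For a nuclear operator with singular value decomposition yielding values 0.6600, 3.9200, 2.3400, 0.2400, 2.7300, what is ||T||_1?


The nuclear norm is the sum of all singular values.
||T||_1 = 0.6600 + 3.9200 + 2.3400 + 0.2400 + 2.7300
= 9.8900

9.8900


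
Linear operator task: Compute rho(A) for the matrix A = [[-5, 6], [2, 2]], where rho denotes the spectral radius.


For a 2x2 matrix, eigenvalues satisfy lambda^2 - (trace)*lambda + det = 0
trace = -5 + 2 = -3
det = -5*2 - 6*2 = -22
discriminant = (-3)^2 - 4*(-22) = 97
spectral radius = max |eigenvalue| = 6.4244

6.4244


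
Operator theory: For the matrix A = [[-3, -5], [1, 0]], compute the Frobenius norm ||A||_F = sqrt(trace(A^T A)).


||A||_F^2 = sum a_ij^2
= (-3)^2 + (-5)^2 + 1^2 + 0^2
= 9 + 25 + 1 + 0 = 35
||A||_F = sqrt(35) = 5.9161

5.9161


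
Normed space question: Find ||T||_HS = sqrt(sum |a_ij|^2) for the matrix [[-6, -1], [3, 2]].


The Hilbert-Schmidt norm is sqrt(sum of squares of all entries).
Sum of squares = (-6)^2 + (-1)^2 + 3^2 + 2^2
= 36 + 1 + 9 + 4 = 50
||T||_HS = sqrt(50) = 7.0711

7.0711


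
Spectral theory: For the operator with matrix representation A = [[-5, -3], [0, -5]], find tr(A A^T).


trace(A * A^T) = sum of squares of all entries
= (-5)^2 + (-3)^2 + 0^2 + (-5)^2
= 25 + 9 + 0 + 25
= 59

59


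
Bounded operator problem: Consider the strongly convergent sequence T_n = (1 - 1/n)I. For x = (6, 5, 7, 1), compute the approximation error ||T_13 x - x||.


T_13 x - x = (1 - 1/13)x - x = -x/13
||x|| = sqrt(111) = 10.5357
||T_13 x - x|| = ||x||/13 = 10.5357/13 = 0.8104

0.8104


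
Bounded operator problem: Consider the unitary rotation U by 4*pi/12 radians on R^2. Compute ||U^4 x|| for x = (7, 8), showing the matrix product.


U is a rotation by theta = 4*pi/12
U^4 = rotation by 4*theta = 16*pi/12
cos(16*pi/12) = -0.5000, sin(16*pi/12) = -0.8660
U^4 x = (-0.5000 * 7 - -0.8660 * 8, -0.8660 * 7 + -0.5000 * 8)
= (3.4282, -10.0622)
||U^4 x|| = sqrt(3.4282^2 + (-10.0622)^2) = sqrt(113.0000) = 10.6301

10.6301


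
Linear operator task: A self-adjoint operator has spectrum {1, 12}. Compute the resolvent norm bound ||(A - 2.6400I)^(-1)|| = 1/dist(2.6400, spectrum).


dist(2.6400, {1, 12}) = min(|2.6400 - 1|, |2.6400 - 12|)
= min(1.6400, 9.3600) = 1.6400
Resolvent bound = 1/1.6400 = 0.6098

0.6098


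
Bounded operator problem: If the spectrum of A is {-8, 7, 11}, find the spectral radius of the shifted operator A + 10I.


Spectrum of A + 10I = {2, 17, 21}
Spectral radius = max |lambda| over the shifted spectrum
= max(2, 17, 21) = 21

21


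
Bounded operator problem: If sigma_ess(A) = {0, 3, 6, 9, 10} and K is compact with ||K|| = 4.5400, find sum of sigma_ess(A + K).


By Weyl's theorem, the essential spectrum is invariant under compact perturbations.
sigma_ess(A + K) = sigma_ess(A) = {0, 3, 6, 9, 10}
Sum = 0 + 3 + 6 + 9 + 10 = 28

28


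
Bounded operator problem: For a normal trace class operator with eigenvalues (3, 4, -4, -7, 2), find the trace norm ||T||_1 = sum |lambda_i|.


For a normal operator, singular values equal |eigenvalues|.
Trace norm = sum |lambda_i| = 3 + 4 + 4 + 7 + 2
= 20

20


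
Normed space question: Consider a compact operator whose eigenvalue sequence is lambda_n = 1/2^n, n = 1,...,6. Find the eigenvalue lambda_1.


The eigenvalue formula gives lambda_1 = 1/2^1
= 1/2
= 0.5000

0.5000


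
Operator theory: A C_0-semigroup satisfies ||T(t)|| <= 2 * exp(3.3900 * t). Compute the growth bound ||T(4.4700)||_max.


||T(4.4700)|| <= 2 * exp(3.3900 * 4.4700)
= 2 * exp(15.1533)
= 2 * 3.8106e+06
= 7.6212e+06

7.6212e+06


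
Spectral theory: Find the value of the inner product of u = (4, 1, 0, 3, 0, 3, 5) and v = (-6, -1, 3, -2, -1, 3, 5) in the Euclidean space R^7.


Computing the standard inner product <u, v> = sum u_i * v_i
= 4*-6 + 1*-1 + 0*3 + 3*-2 + 0*-1 + 3*3 + 5*5
= -24 + -1 + 0 + -6 + 0 + 9 + 25
= 3

3


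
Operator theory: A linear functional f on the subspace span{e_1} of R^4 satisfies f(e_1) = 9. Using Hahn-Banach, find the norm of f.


The norm of f is given by ||f|| = sup_{||x||=1} |f(x)|.
On span{e_1}, ||e_1|| = 1, so ||f|| = |f(e_1)| / ||e_1||
= |9| / 1 = 9.0000

9.0000


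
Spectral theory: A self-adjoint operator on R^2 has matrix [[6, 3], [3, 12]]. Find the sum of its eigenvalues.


For a self-adjoint (symmetric) matrix, the eigenvalues are real.
The sum of eigenvalues equals the trace of the matrix.
trace = 6 + 12 = 18

18


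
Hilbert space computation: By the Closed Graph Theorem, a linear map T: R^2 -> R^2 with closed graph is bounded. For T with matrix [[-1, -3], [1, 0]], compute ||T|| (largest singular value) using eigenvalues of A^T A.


A^T A = [[2, 3], [3, 9]]
trace(A^T A) = 11, det(A^T A) = 9
discriminant = 11^2 - 4*9 = 85
Largest eigenvalue of A^T A = (trace + sqrt(disc))/2 = 10.1098
||T|| = sqrt(10.1098) = 3.1796

3.1796


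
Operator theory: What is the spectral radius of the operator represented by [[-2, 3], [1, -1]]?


For a 2x2 matrix, eigenvalues satisfy lambda^2 - (trace)*lambda + det = 0
trace = -2 + -1 = -3
det = -2*-1 - 3*1 = -1
discriminant = (-3)^2 - 4*(-1) = 13
spectral radius = max |eigenvalue| = 3.3028

3.3028


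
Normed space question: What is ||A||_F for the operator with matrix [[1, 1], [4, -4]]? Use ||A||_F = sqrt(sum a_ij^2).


||A||_F^2 = sum a_ij^2
= 1^2 + 1^2 + 4^2 + (-4)^2
= 1 + 1 + 16 + 16 = 34
||A||_F = sqrt(34) = 5.8310

5.8310


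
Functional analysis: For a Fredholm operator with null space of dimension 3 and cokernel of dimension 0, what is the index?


The Fredholm index is defined as ind(T) = dim(ker T) - dim(coker T)
= 3 - 0
= 3

3


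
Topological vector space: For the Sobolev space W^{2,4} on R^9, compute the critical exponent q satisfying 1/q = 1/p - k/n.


Using the Sobolev embedding formula: 1/q = 1/p - k/n
1/q = 1/4 - 2/9 = 1/36
q = 1/(1/36) = 36

36.0000


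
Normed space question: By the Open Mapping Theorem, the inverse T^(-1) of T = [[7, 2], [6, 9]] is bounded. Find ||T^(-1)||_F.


det(T) = 7*9 - 2*6 = 51
T^(-1) = (1/51) * [[9, -2], [-6, 7]] = [[0.1765, -0.0392], [-0.1176, 0.1373]]
||T^(-1)||_F^2 = 0.1765^2 + (-0.0392)^2 + (-0.1176)^2 + 0.1373^2 = 0.0654
||T^(-1)||_F = sqrt(0.0654) = 0.2557

0.2557


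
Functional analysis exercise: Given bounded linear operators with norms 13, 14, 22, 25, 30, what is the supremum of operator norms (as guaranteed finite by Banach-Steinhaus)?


By the Uniform Boundedness Principle, the supremum of norms is finite.
sup_k ||T_k|| = max(13, 14, 22, 25, 30) = 30

30


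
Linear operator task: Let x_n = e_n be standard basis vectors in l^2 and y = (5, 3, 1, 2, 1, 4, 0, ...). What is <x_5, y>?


x_5 = e_5 is the standard basis vector with 1 in position 5.
<x_5, y> = y_5 = 1
As n -> infinity, <x_n, y> -> 0, confirming weak convergence of (x_n) to 0.

1


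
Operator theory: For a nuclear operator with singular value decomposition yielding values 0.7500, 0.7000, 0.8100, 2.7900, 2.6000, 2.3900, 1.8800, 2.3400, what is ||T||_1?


The nuclear norm is the sum of all singular values.
||T||_1 = 0.7500 + 0.7000 + 0.8100 + 2.7900 + 2.6000 + 2.3900 + 1.8800 + 2.3400
= 14.2600

14.2600


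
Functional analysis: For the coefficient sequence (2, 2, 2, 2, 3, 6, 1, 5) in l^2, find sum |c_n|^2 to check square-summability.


sum |c_n|^2 = 2^2 + 2^2 + 2^2 + 2^2 + 3^2 + 6^2 + 1^2 + 5^2
= 4 + 4 + 4 + 4 + 9 + 36 + 1 + 25
= 87

87


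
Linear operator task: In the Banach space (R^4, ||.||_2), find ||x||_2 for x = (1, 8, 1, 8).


The l^2 norm = (sum |x_i|^2)^(1/2)
Sum of 2th powers = 1 + 64 + 1 + 64 = 130
||x||_2 = (130)^(1/2) = 11.4018

11.4018


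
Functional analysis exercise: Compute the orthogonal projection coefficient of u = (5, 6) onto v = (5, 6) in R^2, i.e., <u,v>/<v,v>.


Computing <u,v> = 5*5 + 6*6 = 61
Computing <v,v> = 5^2 + 6^2 = 61
Projection coefficient = 61/61 = 1.0000

1.0000


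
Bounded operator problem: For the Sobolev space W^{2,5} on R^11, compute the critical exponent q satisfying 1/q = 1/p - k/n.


Using the Sobolev embedding formula: 1/q = 1/p - k/n
1/q = 1/5 - 2/11 = 1/55
q = 1/(1/55) = 55

55.0000


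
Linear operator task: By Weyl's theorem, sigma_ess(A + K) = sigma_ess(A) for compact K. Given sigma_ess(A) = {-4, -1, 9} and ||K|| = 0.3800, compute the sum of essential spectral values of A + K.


By Weyl's theorem, the essential spectrum is invariant under compact perturbations.
sigma_ess(A + K) = sigma_ess(A) = {-4, -1, 9}
Sum = -4 + -1 + 9 = 4

4


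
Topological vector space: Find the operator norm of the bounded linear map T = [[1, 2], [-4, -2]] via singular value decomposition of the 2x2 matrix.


A^T A = [[17, 10], [10, 8]]
trace(A^T A) = 25, det(A^T A) = 36
discriminant = 25^2 - 4*36 = 481
Largest eigenvalue of A^T A = (trace + sqrt(disc))/2 = 23.4659
||T|| = sqrt(23.4659) = 4.8442

4.8442


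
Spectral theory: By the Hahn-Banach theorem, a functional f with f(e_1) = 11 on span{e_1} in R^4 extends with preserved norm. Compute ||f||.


The norm of f is given by ||f|| = sup_{||x||=1} |f(x)|.
On span{e_1}, ||e_1|| = 1, so ||f|| = |f(e_1)| / ||e_1||
= |11| / 1 = 11.0000

11.0000


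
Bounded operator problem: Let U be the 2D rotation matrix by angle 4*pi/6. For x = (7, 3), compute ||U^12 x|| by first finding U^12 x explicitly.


U is a rotation by theta = 4*pi/6
U^12 = rotation by 12*theta = 48*pi/6 = 0*pi/6 (mod 2*pi)
cos(0*pi/6) = 1.0000, sin(0*pi/6) = 0.0000
U^12 x = (1.0000 * 7 - 0.0000 * 3, 0.0000 * 7 + 1.0000 * 3)
= (7.0000, 3.0000)
||U^12 x|| = sqrt(7.0000^2 + 3.0000^2) = sqrt(58.0000) = 7.6158

7.6158


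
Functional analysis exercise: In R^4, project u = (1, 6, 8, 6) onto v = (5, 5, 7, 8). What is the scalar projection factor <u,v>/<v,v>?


Computing <u,v> = 1*5 + 6*5 + 8*7 + 6*8 = 139
Computing <v,v> = 5^2 + 5^2 + 7^2 + 8^2 = 163
Projection coefficient = 139/163 = 0.8528

0.8528
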